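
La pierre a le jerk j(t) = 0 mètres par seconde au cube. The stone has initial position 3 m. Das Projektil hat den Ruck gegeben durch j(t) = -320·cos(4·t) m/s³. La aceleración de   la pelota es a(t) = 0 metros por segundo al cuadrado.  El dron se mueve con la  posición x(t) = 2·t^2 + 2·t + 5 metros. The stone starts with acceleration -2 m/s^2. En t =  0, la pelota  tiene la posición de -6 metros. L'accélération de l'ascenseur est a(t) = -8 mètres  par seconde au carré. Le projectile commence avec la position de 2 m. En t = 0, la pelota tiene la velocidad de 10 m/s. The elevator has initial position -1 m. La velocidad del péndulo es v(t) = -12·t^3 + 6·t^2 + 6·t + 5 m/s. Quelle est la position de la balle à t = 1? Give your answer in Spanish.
Debemos encontrar la integral de nuestra ecuación de la aceleración a(t) = 0 2 veces. La antiderivada de la aceleración, con v(0) = 10, da la velocidad: v(t) = 10. Tomando ∫v(t)dt y aplicando x(0) = -6, encontramos x(t) = 10·t - 6. De la ecuación de la posición x(t) = 10·t - 6, sustituimos t = 1 para obtener x = 4.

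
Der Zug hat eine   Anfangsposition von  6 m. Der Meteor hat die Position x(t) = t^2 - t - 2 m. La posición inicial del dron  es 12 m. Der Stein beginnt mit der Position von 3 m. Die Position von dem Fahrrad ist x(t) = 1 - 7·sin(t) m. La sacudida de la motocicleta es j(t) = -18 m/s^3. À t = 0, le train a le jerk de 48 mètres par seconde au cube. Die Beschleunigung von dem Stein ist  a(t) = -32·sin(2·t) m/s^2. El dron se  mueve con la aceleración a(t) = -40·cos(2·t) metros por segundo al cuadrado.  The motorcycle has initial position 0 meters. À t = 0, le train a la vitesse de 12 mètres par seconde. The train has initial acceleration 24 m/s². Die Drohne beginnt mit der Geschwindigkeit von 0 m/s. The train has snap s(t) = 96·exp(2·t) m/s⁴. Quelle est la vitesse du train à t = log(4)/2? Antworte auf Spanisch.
Debemos encontrar la antiderivada de nuestra ecuación del snap s(t) = 96·exp(2·t) 3 veces. La integral del snap es la sacudida. Usando j(0) = 48, obtenemos j(t) = 48·exp(2·t). La antiderivada de la sacudida, con a(0) = 24, da la aceleración: a(t) = 24·exp(2·t). La antiderivada de la aceleración es la velocidad. Usando v(0) = 12, obtenemos v(t) = 12·exp(2·t). De la ecuación de la velocidad v(t) = 12·exp(2·t), sustituimos t = log(4)/2 para obtener v = 48.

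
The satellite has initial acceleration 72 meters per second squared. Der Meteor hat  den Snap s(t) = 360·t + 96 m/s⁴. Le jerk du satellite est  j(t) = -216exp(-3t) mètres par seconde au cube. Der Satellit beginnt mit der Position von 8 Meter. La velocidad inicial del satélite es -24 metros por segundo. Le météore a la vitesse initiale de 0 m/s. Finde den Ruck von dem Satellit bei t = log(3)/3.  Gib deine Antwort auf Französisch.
En utilisant j(t) = -216·exp(-3·t) et en substituant t = log(3)/3, nous trouvons j = -72.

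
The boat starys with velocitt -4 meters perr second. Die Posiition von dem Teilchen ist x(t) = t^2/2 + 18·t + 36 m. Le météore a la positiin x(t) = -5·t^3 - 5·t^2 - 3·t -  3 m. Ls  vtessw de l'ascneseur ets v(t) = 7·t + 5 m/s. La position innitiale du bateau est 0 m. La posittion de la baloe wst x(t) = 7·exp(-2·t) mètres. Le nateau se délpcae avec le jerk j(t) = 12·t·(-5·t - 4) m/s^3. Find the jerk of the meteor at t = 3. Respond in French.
En partant de la position x(t) = -5·t^3 - 5·t^2 - 3·t - 3, nous prenons 3 dérivées. En dérivant la position, nous obtenons la vitesse: v(t) = -15·t^2 - 10·t - 3. En dérivant la vitesse, nous obtenons l'accélération: a(t) = -30·t - 10. En prenant d/dt de a(t), nous trouvons j(t) = -30. Nous avons le jerk j(t) = -30. En substituant t = 3: j(3) = -30.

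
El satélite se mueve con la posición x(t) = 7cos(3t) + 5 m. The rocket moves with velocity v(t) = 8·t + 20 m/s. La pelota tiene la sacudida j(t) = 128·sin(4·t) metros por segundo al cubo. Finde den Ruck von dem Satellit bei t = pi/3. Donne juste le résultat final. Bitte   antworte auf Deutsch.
Bei t = pi/3, j = 0.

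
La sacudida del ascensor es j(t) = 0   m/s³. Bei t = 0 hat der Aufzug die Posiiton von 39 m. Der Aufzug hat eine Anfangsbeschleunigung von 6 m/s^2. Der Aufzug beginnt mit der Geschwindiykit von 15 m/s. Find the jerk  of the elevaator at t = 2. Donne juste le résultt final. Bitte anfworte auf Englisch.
The answer is 0.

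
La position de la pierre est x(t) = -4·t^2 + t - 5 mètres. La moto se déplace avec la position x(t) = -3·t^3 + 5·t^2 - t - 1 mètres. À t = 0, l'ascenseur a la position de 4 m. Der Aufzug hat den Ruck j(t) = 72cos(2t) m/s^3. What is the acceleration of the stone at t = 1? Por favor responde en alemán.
Wir müssen unsere Gleichung für die Position x(t) = -4·t^2 + t - 5 2-mal ableiten. Durch Ableiten von der Position erhalten wir die Geschwindigkeit: v(t) = 1 - 8·t. Durch Ableiten von der Geschwindigkeit erhalten wir die Beschleunigung: a(t) = -8. Aus der Gleichung für die Beschleunigung a(t) = -8, setzen wir t = 1 ein und erhalten a = -8.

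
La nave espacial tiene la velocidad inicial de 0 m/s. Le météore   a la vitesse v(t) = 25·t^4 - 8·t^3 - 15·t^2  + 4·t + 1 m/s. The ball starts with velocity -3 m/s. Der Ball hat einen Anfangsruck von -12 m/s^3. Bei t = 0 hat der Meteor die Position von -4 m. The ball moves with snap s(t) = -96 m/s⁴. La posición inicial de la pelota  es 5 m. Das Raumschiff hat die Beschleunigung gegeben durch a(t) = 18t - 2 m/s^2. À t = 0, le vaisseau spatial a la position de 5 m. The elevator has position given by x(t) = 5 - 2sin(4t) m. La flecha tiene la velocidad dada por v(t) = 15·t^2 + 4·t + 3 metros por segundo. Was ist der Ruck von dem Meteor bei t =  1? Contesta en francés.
En partant de la vitesse v(t) = 25·t^4 - 8·t^3 - 15·t^2 + 4·t + 1, nous prenons 2 dérivées. En dérivant la vitesse, nous obtenons l'accélération: a(t) = 100·t^3 - 24·t^2 - 30·t + 4. En dérivant l'accélération, nous obtenons le jerk: j(t) = 300·t^2 - 48·t - 30. De l'équation du jerk j(t) = 300·t^2 - 48·t - 30, nous substituons t = 1 pour obtenir j = 222.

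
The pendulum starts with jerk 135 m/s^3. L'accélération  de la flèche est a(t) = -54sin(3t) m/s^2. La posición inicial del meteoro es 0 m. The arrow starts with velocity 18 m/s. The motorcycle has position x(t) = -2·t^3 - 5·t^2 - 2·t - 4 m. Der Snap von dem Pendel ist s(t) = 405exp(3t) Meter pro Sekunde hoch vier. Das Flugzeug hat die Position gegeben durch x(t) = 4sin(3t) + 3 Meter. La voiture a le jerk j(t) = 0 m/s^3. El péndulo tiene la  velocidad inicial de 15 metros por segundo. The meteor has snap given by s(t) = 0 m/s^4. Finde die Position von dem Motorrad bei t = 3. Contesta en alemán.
Wir haben die Position x(t) = -2·t^3 - 5·t^2 - 2·t - 4. Durch Einsetzen von t = 3: x(3) = -109.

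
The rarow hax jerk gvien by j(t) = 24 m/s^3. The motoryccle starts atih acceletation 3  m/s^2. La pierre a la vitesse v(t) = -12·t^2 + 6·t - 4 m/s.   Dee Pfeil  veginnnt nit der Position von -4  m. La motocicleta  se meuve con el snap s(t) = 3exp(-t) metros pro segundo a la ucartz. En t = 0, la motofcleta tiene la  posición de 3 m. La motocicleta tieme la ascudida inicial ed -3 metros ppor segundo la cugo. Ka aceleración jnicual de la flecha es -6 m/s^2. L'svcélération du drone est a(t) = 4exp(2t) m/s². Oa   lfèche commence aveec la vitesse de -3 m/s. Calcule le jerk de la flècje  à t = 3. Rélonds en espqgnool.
Tenemos la sacudida j(t) = 24. Sustituyendo t = 3: j(3) = 24.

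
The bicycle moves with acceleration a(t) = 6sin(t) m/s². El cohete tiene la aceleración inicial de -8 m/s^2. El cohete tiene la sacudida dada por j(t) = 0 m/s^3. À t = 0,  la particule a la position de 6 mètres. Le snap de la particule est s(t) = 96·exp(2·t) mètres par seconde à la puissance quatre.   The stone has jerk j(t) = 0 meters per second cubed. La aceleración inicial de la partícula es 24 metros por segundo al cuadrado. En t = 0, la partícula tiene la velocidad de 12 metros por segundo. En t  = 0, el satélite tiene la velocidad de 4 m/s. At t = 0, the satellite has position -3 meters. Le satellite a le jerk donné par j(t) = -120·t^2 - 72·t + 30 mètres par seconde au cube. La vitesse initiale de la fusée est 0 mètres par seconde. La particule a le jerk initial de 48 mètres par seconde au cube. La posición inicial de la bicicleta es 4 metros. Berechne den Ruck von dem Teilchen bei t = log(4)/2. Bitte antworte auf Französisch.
Nous devons trouver la primitive de notre équation du snap s(t) = 96·exp(2·t) 1 fois. En prenant ∫s(t)dt et en appliquant j(0) = 48, nous trouvons j(t) = 48·exp(2·t). Nous avons le jerk j(t) = 48·exp(2·t). En substituant t = log(4)/2: j(log(4)/2) = 192.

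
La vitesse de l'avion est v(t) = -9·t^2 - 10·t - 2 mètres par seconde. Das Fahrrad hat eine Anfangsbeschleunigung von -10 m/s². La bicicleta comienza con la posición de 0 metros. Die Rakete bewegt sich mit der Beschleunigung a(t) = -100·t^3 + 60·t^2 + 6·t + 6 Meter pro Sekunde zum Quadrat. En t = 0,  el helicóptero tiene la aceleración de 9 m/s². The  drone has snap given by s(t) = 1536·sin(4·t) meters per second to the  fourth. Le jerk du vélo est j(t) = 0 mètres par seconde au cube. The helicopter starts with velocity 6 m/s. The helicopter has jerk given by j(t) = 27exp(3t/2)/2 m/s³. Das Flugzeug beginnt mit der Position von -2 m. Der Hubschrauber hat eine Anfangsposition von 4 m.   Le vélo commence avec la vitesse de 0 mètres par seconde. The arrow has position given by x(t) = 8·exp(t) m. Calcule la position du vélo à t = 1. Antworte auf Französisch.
Pour résoudre ceci, nous devons prendre 3 intégrales de notre équation du jerk j(t) = 0. En intégrant le jerk et en utilisant la condition initiale a(0) = -10, nous obtenons a(t) = -10. En prenant ∫a(t)dt et en appliquant v(0) = 0, nous trouvons v(t) = -10·t. En intégrant la vitesse et en utilisant la condition initiale x(0) = 0, nous obtenons x(t) = -5·t^2. En utilisant x(t) = -5·t^2 et en substituant t = 1, nous trouvons x = -5.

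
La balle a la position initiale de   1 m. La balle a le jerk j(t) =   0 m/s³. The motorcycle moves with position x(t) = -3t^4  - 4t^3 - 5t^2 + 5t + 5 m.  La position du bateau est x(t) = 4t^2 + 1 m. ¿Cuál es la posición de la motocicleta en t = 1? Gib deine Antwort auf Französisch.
De l'équation de la position x(t) = -3·t^4 - 4·t^3 - 5·t^2 + 5·t + 5, nous substituons t = 1 pour obtenir x = -2.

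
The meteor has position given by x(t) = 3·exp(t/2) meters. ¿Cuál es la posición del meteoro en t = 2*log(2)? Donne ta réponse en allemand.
Wir haben die Position x(t) = 3·exp(t/2). Durch Einsetzen von t = 2*log(2): x(2*log(2)) = 6.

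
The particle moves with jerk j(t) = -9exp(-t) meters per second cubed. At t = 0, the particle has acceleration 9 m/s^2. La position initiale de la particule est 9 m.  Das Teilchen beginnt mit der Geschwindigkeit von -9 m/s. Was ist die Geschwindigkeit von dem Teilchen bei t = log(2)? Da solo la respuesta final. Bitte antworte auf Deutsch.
Bei t = log(2), v = -9/2.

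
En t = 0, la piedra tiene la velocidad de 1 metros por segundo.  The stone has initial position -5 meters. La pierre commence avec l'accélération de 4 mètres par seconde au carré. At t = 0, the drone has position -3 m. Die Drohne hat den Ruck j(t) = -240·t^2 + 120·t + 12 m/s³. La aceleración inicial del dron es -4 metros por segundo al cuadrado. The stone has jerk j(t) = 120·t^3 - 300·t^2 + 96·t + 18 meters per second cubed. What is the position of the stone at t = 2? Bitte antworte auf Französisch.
Nous devons trouver la primitive de notre équation du jerk j(t) = 120·t^3 - 300·t^2 + 96·t + 18 3 fois. L'intégrale du jerk, avec a(0) = 4, donne l'accélération: a(t) = 30·t^4 - 100·t^3 + 48·t^2 + 18·t + 4. En intégrant l'accélération et en utilisant la condition initiale v(0) = 1, nous obtenons v(t) = 6·t^5 - 25·t^4 + 16·t^3 + 9·t^2 + 4·t + 1. En prenant ∫v(t)dt et en appliquant x(0) = -5, nous trouvons x(t) = t^6 - 5·t^5 + 4·t^4 + 3·t^3 + 2·t^2 + t - 5. De l'équation de la position x(t) = t^6 - 5·t^5 + 4·t^4 + 3·t^3 + 2·t^2 + t - 5, nous substituons t = 2 pour obtenir x = -3.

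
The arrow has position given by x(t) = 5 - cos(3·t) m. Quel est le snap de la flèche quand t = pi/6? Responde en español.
Para resolver esto, necesitamos tomar 4 derivadas de nuestra ecuación de la posición x(t) = 5 - cos(3·t). Derivando la posición, obtenemos la velocidad: v(t) = 3·sin(3·t). La derivada de la velocidad da la aceleración: a(t) = 9·cos(3·t). Tomando d/dt de a(t), encontramos j(t) = -27·sin(3·t). Tomando d/dt de j(t), encontramos s(t) = -81·cos(3·t). Tenemos el snap s(t) = -81·cos(3·t). Sustituyendo t = pi/6: s(pi/6) = 0.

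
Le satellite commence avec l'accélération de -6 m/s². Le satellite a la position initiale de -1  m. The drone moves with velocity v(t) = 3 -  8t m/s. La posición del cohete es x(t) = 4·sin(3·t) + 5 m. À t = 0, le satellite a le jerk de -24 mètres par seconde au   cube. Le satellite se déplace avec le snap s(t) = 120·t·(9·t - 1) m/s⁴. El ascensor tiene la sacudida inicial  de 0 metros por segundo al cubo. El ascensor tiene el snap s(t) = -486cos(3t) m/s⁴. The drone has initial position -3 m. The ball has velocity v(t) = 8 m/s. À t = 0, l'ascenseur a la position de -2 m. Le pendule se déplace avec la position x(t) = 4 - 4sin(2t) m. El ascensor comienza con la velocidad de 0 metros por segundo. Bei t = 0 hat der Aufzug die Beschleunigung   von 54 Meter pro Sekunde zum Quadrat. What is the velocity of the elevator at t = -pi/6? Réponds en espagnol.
Partiendo del snap s(t) = -486·cos(3·t), tomamos 3 integrales. Integrando el snap y usando la condición inicial j(0) = 0, obtenemos j(t) = -162·sin(3·t). Tomando ∫j(t)dt y aplicando a(0) = 54, encontramos a(t) = 54·cos(3·t). Integrando la aceleración y usando la condición inicial v(0) = 0, obtenemos v(t) = 18·sin(3·t). De la ecuación de la velocidad v(t) = 18·sin(3·t), sustituimos t = -pi/6 para obtener v = -18.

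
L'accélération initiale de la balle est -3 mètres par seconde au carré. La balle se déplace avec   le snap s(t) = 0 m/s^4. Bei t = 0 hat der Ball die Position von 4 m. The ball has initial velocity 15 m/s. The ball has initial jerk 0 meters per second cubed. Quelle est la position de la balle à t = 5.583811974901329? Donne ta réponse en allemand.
Wir müssen unsere Gleichung für den Snap s(t) = 0 4-mal integrieren. Durch Integration von dem Snap und Verwendung der Anfangsbedingung j(0) = 0, erhalten wir j(t) = 0. Das Integral von dem Ruck ist die Beschleunigung. Mit a(0) = -3 erhalten wir a(t) = -3. Die Stammfunktion von der Beschleunigung, mit v(0) = 15, ergibt die Geschwindigkeit: v(t) = 15 - 3·t. Die Stammfunktion von der Geschwindigkeit, mit x(0) = 4, ergibt die Position: x(t) = -3·t^2/2 + 15·t + 4. Wir haben die Position x(t) = -3·t^2/2 + 15·t + 4. Durch Einsetzen von t = 5.583811974901329: x(5.583811974901329) = 40.9887453669427.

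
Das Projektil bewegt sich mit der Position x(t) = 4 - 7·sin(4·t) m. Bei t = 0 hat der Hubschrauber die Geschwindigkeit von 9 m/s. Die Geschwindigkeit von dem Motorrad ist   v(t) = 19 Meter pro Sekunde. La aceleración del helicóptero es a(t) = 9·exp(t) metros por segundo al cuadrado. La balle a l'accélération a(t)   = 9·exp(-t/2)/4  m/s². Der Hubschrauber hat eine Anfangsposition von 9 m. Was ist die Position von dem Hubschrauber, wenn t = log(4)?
Wir müssen unsere Gleichung für die Beschleunigung a(t) = 9·exp(t) 2-mal integrieren. Das Integral von der Beschleunigung, mit v(0) = 9, ergibt die Geschwindigkeit: v(t) = 9·exp(t). Die Stammfunktion von der Geschwindigkeit, mit x(0) = 9, ergibt die Position: x(t) = 9·exp(t). Mit x(t) = 9·exp(t) und Einsetzen von t = log(4), finden wir x = 36.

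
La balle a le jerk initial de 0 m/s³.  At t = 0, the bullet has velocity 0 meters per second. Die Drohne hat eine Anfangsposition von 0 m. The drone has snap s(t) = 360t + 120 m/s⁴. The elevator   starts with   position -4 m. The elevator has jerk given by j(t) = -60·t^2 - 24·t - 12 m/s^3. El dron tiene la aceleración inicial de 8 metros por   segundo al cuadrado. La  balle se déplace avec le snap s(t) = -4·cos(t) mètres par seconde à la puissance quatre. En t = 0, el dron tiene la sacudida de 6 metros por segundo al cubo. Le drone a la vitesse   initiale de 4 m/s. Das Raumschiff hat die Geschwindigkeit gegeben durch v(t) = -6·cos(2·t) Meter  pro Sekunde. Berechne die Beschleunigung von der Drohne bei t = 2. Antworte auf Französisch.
Nous devons intégrer notre équation du snap s(t) = 360·t + 120 2 fois. La primitive du snap est le jerk. En utilisant j(0) = 6, nous obtenons j(t) = 180·t^2 + 120·t + 6. L'intégrale du jerk, avec a(0) = 8, donne l'accélération: a(t) = 60·t^3 + 60·t^2 + 6·t + 8. En utilisant a(t) = 60·t^3 + 60·t^2 + 6·t + 8 et en substituant t = 2, nous trouvons a = 740.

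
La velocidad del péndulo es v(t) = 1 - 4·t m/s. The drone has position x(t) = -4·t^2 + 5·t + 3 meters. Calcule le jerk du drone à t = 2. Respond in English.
Starting from position x(t) = -4·t^2 + 5·t + 3, we take 3 derivatives. The derivative of position gives velocity: v(t) = 5 - 8·t. Taking d/dt of v(t), we find a(t) = -8. The derivative of acceleration gives jerk: j(t) = 0. From the given jerk equation j(t) = 0, we substitute t = 2 to get j = 0.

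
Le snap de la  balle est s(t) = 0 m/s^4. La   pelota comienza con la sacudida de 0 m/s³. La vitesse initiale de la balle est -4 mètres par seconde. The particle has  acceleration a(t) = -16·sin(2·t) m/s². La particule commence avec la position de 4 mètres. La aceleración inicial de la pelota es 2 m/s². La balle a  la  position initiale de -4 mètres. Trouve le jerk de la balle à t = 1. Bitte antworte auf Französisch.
Pour résoudre ceci, nous devons prendre 1 primitive de notre équation du snap s(t) = 0. En prenant ∫s(t)dt et en appliquant j(0) = 0, nous trouvons j(t) = 0. De l'équation du jerk j(t) = 0, nous substituons t = 1 pour obtenir j = 0.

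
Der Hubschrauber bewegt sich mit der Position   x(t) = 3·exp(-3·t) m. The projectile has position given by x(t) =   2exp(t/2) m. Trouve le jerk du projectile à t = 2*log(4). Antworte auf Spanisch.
Para resolver esto, necesitamos tomar 3 derivadas de nuestra ecuación de la posición x(t) = 2·exp(t/2). Derivando la posición, obtenemos la velocidad: v(t) = exp(t/2). Derivando la velocidad, obtenemos la aceleración: a(t) = exp(t/2)/2. Derivando la aceleración, obtenemos la sacudida: j(t) = exp(t/2)/4. De la ecuación de la sacudida j(t) = exp(t/2)/4, sustituimos t = 2*log(4) para obtener j = 1.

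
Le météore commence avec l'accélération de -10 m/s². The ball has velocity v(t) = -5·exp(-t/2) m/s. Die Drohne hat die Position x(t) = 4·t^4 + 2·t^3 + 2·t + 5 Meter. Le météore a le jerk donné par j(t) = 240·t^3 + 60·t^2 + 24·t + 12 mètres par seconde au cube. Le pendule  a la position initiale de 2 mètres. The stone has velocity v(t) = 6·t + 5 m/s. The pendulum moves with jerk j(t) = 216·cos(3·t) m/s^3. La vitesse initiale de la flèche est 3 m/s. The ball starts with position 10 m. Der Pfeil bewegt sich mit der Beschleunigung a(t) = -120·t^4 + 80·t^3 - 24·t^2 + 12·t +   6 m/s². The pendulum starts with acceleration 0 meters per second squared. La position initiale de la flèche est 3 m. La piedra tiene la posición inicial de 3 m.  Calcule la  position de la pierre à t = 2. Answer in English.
We must find the antiderivative of our velocity equation v(t) = 6·t + 5 1 time. Taking ∫v(t)dt and applying x(0) = 3, we find x(t) = 3·t^2 + 5·t + 3. Using x(t) = 3·t^2 + 5·t + 3 and substituting t = 2, we find x = 25.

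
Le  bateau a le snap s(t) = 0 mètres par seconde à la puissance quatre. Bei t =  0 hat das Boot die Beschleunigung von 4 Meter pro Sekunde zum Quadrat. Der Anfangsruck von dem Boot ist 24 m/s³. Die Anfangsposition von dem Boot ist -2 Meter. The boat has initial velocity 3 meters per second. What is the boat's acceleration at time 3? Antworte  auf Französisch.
En partant du snap s(t) = 0, nous prenons 2 intégrales. L'intégrale du snap est le jerk. En utilisant j(0) = 24, nous obtenons j(t) = 24. La primitive du jerk, avec a(0) = 4, donne l'accélération: a(t) = 24·t + 4. Nous avons l'accélération a(t) = 24·t + 4. En substituant t = 3: a(3) = 76.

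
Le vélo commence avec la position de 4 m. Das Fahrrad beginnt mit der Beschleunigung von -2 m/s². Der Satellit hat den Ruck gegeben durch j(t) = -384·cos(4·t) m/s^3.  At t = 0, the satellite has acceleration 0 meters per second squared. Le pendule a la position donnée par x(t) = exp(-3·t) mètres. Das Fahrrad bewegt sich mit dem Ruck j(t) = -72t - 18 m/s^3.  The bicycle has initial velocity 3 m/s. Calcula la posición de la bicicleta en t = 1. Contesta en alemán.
Wir müssen das Integral unserer Gleichung für den Ruck j(t) = -72·t - 18 3-mal finden. Mit ∫j(t)dt und Anwendung von a(0) = -2, finden wir a(t) = -36·t^2 - 18·t - 2. Die Stammfunktion von der Beschleunigung ist die Geschwindigkeit. Mit v(0) = 3 erhalten wir v(t) = -12·t^3 - 9·t^2 - 2·t + 3. Das Integral von der Geschwindigkeit ist die Position. Mit x(0) = 4 erhalten wir x(t) = -3·t^4 - 3·t^3 - t^2 + 3·t + 4. Mit x(t) = -3·t^4 - 3·t^3 - t^2 + 3·t + 4 und Einsetzen von t = 1, finden wir x = 0.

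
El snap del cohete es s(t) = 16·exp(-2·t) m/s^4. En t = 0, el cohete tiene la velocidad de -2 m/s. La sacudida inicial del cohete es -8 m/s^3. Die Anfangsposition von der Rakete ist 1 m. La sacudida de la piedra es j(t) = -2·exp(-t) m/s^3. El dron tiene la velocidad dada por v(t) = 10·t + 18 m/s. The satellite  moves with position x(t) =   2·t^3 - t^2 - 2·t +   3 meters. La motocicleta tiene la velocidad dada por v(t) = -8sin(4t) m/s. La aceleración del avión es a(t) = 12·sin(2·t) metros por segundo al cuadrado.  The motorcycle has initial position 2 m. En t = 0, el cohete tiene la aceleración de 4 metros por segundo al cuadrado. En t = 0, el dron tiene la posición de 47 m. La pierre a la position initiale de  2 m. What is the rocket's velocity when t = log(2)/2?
To find the answer, we compute 3 antiderivatives of s(t) = 16·exp(-2·t). The integral of snap is jerk. Using j(0) = -8, we get j(t) = -8·exp(-2·t). Finding the integral of j(t) and using a(0) = 4: a(t) = 4·exp(-2·t). Integrating acceleration and using the initial condition v(0) = -2, we get v(t) = -2·exp(-2·t). We have velocity v(t) = -2·exp(-2·t). Substituting t = log(2)/2: v(log(2)/2) = -1.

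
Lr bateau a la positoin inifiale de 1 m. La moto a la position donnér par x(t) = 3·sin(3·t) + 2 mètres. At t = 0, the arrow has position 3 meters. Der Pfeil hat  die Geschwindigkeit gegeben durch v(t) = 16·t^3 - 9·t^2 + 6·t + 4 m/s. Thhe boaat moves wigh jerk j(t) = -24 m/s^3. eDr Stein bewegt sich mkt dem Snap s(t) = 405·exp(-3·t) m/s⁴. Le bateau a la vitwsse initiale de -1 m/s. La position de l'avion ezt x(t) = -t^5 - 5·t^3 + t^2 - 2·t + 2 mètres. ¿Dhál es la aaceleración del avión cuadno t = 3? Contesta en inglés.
Starting from position x(t) = -t^5 - 5·t^3 + t^2 - 2·t + 2, we take 2 derivatives. Taking d/dt of x(t), we find v(t) = -5·t^4 - 15·t^2 + 2·t - 2. Differentiating velocity, we get acceleration: a(t) = -20·t^3 - 30·t + 2. Using a(t) = -20·t^3 - 30·t + 2 and substituting t = 3, we find a = -628.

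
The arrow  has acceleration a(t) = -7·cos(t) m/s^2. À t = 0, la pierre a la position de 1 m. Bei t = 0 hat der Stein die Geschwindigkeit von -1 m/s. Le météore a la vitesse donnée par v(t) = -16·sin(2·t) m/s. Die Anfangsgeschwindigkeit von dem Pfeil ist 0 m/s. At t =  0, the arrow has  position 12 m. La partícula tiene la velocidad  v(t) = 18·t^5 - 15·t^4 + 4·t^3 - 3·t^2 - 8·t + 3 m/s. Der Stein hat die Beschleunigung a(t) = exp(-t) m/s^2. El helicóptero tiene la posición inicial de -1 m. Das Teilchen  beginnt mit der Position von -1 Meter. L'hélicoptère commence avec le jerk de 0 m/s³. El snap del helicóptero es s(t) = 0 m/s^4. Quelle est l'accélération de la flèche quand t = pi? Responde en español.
De la ecuación de la aceleración a(t) = -7·cos(t), sustituimos t = pi para obtener a = 7.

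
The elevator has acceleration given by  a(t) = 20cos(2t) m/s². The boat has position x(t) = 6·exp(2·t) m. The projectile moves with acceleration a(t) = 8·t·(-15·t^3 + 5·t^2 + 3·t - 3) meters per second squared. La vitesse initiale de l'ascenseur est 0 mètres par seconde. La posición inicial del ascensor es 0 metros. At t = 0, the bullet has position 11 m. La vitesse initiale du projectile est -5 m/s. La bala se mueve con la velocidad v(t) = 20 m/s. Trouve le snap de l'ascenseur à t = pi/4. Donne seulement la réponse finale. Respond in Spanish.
El snap en t = pi/4 es s = 0.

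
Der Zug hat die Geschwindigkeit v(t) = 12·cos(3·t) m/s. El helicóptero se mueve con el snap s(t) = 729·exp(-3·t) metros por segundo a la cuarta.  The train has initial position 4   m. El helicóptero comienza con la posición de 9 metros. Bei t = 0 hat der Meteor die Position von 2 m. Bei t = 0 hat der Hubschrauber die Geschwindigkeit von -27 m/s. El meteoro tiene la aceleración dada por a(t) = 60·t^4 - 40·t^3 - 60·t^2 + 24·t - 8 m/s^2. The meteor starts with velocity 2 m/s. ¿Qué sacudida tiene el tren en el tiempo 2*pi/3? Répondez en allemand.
Wir müssen unsere Gleichung für die Geschwindigkeit v(t) = 12·cos(3·t) 2-mal ableiten. Die Ableitung von der Geschwindigkeit ergibt die Beschleunigung: a(t) = -36·sin(3·t). Mit d/dt von a(t) finden wir j(t) = -108·cos(3·t). Aus der Gleichung für den Ruck j(t) = -108·cos(3·t), setzen wir t = 2*pi/3 ein und erhalten j = -108.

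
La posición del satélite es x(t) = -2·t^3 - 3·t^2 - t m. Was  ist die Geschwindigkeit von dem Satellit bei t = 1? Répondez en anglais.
Starting from position x(t) = -2·t^3 - 3·t^2 - t, we take 1 derivative. Differentiating position, we get velocity: v(t) = -6·t^2 - 6·t - 1. Using v(t) = -6·t^2 - 6·t - 1 and substituting t = 1, we find v = -13.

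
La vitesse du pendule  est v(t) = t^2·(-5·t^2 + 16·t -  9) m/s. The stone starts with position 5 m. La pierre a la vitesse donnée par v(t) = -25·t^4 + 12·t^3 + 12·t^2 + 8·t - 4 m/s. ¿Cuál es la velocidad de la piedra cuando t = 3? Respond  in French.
De l'équation de la vitesse v(t) = -25·t^4 + 12·t^3 + 12·t^2 + 8·t - 4, nous substituons t = 3 pour obtenir v = -1573.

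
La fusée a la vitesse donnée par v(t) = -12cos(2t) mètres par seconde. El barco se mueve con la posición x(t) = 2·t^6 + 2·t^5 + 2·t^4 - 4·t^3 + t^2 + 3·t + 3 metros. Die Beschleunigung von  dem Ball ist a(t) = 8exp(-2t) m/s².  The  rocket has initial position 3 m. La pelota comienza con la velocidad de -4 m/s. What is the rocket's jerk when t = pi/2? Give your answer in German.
Wir müssen unsere Gleichung für die Geschwindigkeit v(t) = -12·cos(2·t) 2-mal ableiten. Mit d/dt von v(t) finden wir a(t) = 24·sin(2·t). Durch Ableiten von der Beschleunigung erhalten wir den Ruck: j(t) = 48·cos(2·t). Aus der Gleichung für den Ruck j(t) = 48·cos(2·t), setzen wir t = pi/2 ein und erhalten j = -48.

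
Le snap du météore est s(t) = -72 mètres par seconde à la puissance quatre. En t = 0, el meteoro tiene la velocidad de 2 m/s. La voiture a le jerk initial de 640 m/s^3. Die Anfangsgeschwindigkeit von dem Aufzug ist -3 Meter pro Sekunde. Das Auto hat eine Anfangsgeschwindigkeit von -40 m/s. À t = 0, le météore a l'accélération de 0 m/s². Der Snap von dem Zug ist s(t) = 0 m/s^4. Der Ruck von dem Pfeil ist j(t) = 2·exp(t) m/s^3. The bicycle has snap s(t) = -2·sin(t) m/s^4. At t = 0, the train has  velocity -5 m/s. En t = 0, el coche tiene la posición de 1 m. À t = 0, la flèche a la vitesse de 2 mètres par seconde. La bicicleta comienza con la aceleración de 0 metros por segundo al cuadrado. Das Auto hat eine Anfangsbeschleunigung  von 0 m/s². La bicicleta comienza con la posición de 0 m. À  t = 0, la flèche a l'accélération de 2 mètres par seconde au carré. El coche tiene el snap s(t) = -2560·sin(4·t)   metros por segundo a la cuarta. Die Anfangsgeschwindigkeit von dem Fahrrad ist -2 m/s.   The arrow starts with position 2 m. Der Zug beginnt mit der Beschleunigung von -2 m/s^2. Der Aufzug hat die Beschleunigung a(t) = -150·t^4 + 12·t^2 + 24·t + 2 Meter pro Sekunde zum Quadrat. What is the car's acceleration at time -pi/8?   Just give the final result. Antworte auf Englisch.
a(-pi/8) = -160.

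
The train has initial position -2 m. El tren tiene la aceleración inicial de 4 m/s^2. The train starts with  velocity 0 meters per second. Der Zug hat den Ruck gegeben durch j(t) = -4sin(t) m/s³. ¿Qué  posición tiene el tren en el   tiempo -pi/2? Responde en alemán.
Wir müssen die Stammfunktion unserer Gleichung für den Ruck j(t) = -4·sin(t) 3-mal finden. Mit ∫j(t)dt und Anwendung von a(0) = 4, finden wir a(t) = 4·cos(t). Durch Integration von der Beschleunigung und Verwendung der Anfangsbedingung v(0) = 0, erhalten wir v(t) = 4·sin(t). Durch Integration von der Geschwindigkeit und Verwendung der Anfangsbedingung x(0) = -2, erhalten wir x(t) = 2 - 4·cos(t). Wir haben die Position x(t) = 2 - 4·cos(t). Durch Einsetzen von t = -pi/2: x(-pi/2) = 2.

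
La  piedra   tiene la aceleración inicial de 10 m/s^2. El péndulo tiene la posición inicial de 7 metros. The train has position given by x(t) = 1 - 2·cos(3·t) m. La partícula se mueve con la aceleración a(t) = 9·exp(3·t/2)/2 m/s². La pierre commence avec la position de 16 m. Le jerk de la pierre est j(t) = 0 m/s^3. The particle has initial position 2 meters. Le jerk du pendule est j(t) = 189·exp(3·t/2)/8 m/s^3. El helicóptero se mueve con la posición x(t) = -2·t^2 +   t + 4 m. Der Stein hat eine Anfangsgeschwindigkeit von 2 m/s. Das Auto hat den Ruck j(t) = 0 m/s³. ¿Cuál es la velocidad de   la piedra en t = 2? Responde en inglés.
To find the answer, we compute 2 antiderivatives of j(t) = 0. The antiderivative of jerk, with a(0) = 10, gives acceleration: a(t) = 10. Finding the antiderivative of a(t) and using v(0) = 2: v(t) = 10·t + 2. From the given velocity equation v(t) = 10·t + 2, we substitute t = 2 to get v = 22.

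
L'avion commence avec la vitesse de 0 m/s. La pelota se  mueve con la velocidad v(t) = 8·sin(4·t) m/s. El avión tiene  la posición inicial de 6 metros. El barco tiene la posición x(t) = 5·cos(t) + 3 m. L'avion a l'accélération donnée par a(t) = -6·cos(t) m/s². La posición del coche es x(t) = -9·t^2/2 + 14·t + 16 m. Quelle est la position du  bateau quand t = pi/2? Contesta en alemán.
Wir haben die Position x(t) = 5·cos(t) + 3. Durch Einsetzen von t = pi/2: x(pi/2) = 3.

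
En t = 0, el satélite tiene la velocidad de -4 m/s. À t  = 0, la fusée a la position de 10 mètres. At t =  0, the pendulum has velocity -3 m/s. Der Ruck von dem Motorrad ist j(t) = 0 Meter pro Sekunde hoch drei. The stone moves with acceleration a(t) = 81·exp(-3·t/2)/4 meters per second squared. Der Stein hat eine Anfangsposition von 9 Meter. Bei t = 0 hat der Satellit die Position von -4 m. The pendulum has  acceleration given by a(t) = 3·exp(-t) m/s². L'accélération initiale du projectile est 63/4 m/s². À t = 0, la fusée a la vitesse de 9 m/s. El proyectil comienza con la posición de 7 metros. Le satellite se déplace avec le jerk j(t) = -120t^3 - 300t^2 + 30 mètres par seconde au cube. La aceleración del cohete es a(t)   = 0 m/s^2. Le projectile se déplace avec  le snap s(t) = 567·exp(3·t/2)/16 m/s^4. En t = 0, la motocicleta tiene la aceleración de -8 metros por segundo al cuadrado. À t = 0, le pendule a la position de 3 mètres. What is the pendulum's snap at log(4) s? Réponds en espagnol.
Partiendo de la aceleración a(t) = 3·exp(-t), tomamos 2 derivadas. Tomando d/dt de a(t), encontramos j(t) = -3·exp(-t). Derivando la sacudida, obtenemos el snap: s(t) = 3·exp(-t). Tenemos el snap s(t) = 3·exp(-t). Sustituyendo t = log(4): s(log(4)) = 3/4.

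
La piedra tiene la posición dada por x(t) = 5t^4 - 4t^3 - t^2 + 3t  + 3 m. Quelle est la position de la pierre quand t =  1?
De l'équation de la position x(t) = 5·t^4 - 4·t^3 - t^2 + 3·t + 3, nous substituons t = 1 pour obtenir x = 6.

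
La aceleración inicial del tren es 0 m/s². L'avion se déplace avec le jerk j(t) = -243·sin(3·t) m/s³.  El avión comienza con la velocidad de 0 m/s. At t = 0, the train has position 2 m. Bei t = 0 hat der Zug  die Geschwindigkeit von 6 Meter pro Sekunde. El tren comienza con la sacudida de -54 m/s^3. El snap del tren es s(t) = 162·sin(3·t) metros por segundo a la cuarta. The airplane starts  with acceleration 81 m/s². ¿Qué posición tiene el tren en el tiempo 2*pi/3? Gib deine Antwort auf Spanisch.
Necesitamos integrar nuestra ecuación del snap s(t) = 162·sin(3·t) 4 veces. Integrando el snap y usando la condición inicial j(0) = -54, obtenemos j(t) = -54·cos(3·t). La integral de la sacudida, con a(0) = 0, da la aceleración: a(t) = -18·sin(3·t). La integral de la aceleración, con v(0) = 6, da la velocidad: v(t) = 6·cos(3·t). La antiderivada de la velocidad es la posición. Usando x(0) = 2, obtenemos x(t) = 2·sin(3·t) + 2. Usando x(t) = 2·sin(3·t) + 2 y sustituyendo t = 2*pi/3, encontramos x = 2.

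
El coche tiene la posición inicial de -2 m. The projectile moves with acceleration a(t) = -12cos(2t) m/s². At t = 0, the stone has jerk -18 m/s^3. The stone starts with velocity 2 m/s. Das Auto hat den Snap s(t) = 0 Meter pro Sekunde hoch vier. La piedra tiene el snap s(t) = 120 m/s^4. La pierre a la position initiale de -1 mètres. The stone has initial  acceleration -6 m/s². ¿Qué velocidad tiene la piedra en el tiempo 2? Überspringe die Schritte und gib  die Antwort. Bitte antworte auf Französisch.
La réponse est 114.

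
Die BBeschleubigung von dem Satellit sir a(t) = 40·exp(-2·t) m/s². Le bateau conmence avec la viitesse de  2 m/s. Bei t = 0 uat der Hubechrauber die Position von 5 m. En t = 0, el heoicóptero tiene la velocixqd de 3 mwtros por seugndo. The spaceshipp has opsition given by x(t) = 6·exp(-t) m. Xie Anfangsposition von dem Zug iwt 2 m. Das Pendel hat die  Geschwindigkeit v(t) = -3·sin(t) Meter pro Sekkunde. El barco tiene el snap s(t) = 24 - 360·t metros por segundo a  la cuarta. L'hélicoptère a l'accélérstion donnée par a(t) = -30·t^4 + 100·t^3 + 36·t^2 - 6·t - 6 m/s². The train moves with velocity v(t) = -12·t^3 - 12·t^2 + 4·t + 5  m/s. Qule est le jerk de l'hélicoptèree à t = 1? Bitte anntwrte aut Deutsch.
Wir müssen unsere Gleichung für die Beschleunigung a(t) = -30·t^4 + 100·t^3 + 36·t^2 - 6·t - 6 1-mal ableiten. Die Ableitung von der Beschleunigung ergibt den Ruck: j(t) = -120·t^3 + 300·t^2 + 72·t - 6. Mit j(t) = -120·t^3 + 300·t^2 + 72·t - 6 und Einsetzen von t = 1, finden wir j = 246.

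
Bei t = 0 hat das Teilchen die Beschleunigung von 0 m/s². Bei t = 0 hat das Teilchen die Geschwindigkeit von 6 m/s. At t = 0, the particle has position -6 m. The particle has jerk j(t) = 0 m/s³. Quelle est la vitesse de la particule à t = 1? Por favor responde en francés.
Nous devons intégrer notre équation du jerk j(t) = 0 2 fois. En prenant ∫j(t)dt et en appliquant a(0) = 0, nous trouvons a(t) = 0. En intégrant l'accélération et en utilisant la condition initiale v(0) = 6, nous obtenons v(t) = 6. Nous avons la vitesse v(t) = 6. En substituant t = 1: v(1) = 6.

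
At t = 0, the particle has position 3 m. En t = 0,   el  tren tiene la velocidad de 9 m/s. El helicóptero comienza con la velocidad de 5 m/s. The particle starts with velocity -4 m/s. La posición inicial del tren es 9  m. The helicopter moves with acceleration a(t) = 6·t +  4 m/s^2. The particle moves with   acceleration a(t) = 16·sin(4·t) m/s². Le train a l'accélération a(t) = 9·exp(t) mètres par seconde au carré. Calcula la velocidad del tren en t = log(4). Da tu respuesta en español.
Necesitamos integrar nuestra ecuación de la aceleración a(t) = 9·exp(t) 1 vez. La antiderivada de la aceleración, con v(0) = 9, da la velocidad: v(t) = 9·exp(t). Tenemos la velocidad v(t) = 9·exp(t). Sustituyendo t = log(4): v(log(4)) = 36.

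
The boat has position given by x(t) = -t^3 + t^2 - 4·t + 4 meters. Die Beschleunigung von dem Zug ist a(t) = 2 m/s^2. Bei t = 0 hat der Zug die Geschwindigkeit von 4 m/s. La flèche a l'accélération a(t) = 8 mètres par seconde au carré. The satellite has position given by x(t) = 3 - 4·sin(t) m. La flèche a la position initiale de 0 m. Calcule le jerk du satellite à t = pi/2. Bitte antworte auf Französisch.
Pour résoudre ceci, nous devons prendre 3 dérivées de notre équation de la position x(t) = 3 - 4·sin(t). En prenant d/dt de x(t), nous trouvons v(t) = -4·cos(t). La dérivée de la vitesse donne l'accélération: a(t) = 4·sin(t). En dérivant l'accélération, nous obtenons le jerk: j(t) = 4·cos(t). Nous avons le jerk j(t) = 4·cos(t). En substituant t = pi/2: j(pi/2) = 0.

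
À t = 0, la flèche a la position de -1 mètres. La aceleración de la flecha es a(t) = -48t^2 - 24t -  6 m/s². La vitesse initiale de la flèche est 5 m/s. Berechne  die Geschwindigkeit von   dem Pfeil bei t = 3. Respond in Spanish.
Debemos encontrar la antiderivada de nuestra ecuación de la aceleración a(t) = -48·t^2 - 24·t - 6 1 vez. Tomando ∫a(t)dt y aplicando v(0) = 5, encontramos v(t) = -16·t^3 - 12·t^2 - 6·t + 5. De la ecuación de la velocidad v(t) = -16·t^3 - 12·t^2 - 6·t + 5, sustituimos t = 3 para obtener v = -553.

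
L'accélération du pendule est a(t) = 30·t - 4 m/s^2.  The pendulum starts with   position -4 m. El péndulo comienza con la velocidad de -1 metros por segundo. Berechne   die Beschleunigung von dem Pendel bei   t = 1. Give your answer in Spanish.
Usando a(t) = 30·t - 4 y sustituyendo t = 1, encontramos a = 26.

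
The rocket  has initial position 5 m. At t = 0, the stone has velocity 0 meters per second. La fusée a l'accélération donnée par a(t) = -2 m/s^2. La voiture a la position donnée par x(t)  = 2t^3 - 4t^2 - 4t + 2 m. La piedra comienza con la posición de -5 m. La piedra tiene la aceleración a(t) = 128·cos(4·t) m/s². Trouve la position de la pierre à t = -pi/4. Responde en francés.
Pour résoudre ceci, nous devons prendre 2 intégrales de notre équation de l'accélération a(t) = 128·cos(4·t). En intégrant l'accélération et en utilisant la condition initiale v(0) = 0, nous obtenons v(t) = 32·sin(4·t). En prenant ∫v(t)dt et en appliquant x(0) = -5, nous trouvons x(t) = 3 - 8·cos(4·t). Nous avons la position x(t) = 3 - 8·cos(4·t). En substituant t = -pi/4: x(-pi/4) = 11.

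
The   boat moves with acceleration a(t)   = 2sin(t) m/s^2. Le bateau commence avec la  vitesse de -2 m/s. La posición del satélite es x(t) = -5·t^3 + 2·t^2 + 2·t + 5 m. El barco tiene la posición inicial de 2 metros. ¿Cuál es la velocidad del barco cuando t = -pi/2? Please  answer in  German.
Wir müssen unsere Gleichung für die Beschleunigung a(t) = 2·sin(t) 1-mal integrieren. Die Stammfunktion von der Beschleunigung, mit v(0) = -2, ergibt die Geschwindigkeit: v(t) = -2·cos(t). Wir haben die Geschwindigkeit v(t) = -2·cos(t). Durch Einsetzen von t = -pi/2: v(-pi/2) = 0.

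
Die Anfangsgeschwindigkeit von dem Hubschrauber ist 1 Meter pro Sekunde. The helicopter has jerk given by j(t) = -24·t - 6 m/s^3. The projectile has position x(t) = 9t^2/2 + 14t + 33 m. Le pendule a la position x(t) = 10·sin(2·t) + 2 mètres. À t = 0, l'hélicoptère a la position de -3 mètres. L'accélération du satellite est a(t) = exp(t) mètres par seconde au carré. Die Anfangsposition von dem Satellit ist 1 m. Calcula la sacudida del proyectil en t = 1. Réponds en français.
Nous devons dériver notre équation de la position x(t) = 9·t^2/2 + 14·t + 33 3 fois. En dérivant la position, nous obtenons la vitesse: v(t) = 9·t + 14. En dérivant la vitesse, nous obtenons l'accélération: a(t) = 9. La dérivée de l'accélération donne le jerk: j(t) = 0. Nous avons le jerk j(t) = 0. En substituant t = 1: j(1) = 0.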